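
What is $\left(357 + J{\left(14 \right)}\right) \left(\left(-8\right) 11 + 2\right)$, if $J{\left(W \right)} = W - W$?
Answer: $-30702$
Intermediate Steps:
$J{\left(W \right)} = 0$
$\left(357 + J{\left(14 \right)}\right) \left(\left(-8\right) 11 + 2\right) = \left(357 + 0\right) \left(\left(-8\right) 11 + 2\right) = 357 \left(-88 + 2\right) = 357 \left(-86\right) = -30702$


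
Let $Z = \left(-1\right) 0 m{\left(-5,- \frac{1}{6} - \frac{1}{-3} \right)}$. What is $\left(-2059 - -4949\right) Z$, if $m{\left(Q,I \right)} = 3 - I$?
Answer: $0$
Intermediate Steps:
$Z = 0$ ($Z = \left(-1\right) 0 \left(3 - \left(- \frac{1}{6} - \frac{1}{-3}\right)\right) = 0 \left(3 - \left(\left(-1\right) \frac{1}{6} - - \frac{1}{3}\right)\right) = 0 \left(3 - \left(- \frac{1}{6} + \frac{1}{3}\right)\right) = 0 \left(3 - \frac{1}{6}\right) = 0 \cdot \frac{17}{6} = 0$)
$\left(-2059 - -4949\right) Z = \left(-2059 - -4949\right) 0 = \left(-2059 + \left(-2955 + 7904\right)\right) 0 = \left(-2059 + 4949\right) 0 = 2890 \cdot 0 = 0$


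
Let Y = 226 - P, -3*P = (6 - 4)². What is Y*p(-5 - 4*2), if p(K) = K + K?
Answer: -17732/3 ≈ -5910.7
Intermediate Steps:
P = -4/3 (P = -(6 - 4)²/3 = -⅓*2² = -⅓*4 = -4/3 ≈ -1.3333)
p(K) = 2*K
Y = 682/3 (Y = 226 - 1*(-4/3) = 226 + 4/3 = 682/3 ≈ 227.33)
Y*p(-5 - 4*2) = 682*(2*(-5 - 4*2))/3 = 682*(2*(-5 - 8))/3 = 682*(2*(-13))/3 = (682/3)*(-26) = -17732/3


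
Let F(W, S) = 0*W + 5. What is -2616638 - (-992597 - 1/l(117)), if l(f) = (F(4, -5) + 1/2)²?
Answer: -196508957/121 ≈ -1.6240e+6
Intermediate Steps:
F(W, S) = 5 (F(W, S) = 0 + 5 = 5)
l(f) = 121/4 (l(f) = (5 + 1/2)² = (5 + ½)² = (11/2)² = 121/4)
-2616638 - (-992597 - 1/l(117)) = -2616638 - (-992597 - 1/121/4) = -2616638 - (-992597 - 1*4/121) = -2616638 - (-992597 - 4/121) = -2616638 - 1*(-120104241/121) = -2616638 + 120104241/121 = -196508957/121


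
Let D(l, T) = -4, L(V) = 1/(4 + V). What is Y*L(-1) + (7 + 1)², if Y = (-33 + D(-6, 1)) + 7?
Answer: 54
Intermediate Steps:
Y = -30 (Y = (-33 - 4) + 7 = -37 + 7 = -30)
Y*L(-1) + (7 + 1)² = -30/(4 - 1) + (7 + 1)² = -30/3 + 8² = -30*⅓ + 64 = -10 + 64 = 54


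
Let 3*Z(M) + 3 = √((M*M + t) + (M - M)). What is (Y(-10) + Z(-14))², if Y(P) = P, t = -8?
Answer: 1277/9 - 44*√47/3 ≈ 41.339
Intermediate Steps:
Z(M) = -1 + √(-8 + M²)/3 (Z(M) = -1 + √((M*M - 8) + (M - M))/3 = -1 + √((M² - 8) + 0)/3 = -1 + √((-8 + M²) + 0)/3 = -1 + √(-8 + M²)/3)
(Y(-10) + Z(-14))² = (-10 + (-1 + √(-8 + (-14)²)/3))² = (-10 + (-1 + √(-8 + 196)/3))² = (-10 + (-1 + √188/3))² = (-10 + (-1 + (2*√47)/3))² = (-10 + (-1 + 2*√47/3))² = (-11 + 2*√47/3)²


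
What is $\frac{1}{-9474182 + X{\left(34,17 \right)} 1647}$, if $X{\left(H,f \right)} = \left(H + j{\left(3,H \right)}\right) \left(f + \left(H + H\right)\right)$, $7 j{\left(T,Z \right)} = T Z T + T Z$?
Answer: $\frac{7}{24117496} \approx 2.9025 \cdot 10^{-7}$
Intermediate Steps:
$j{\left(T,Z \right)} = \frac{T Z}{7} + \frac{Z T^{2}}{7}$ ($j{\left(T,Z \right)} = \frac{T Z T + T Z}{7} = \frac{Z T^{2} + T Z}{7} = \frac{T Z + Z T^{2}}{7} = \frac{T Z}{7} + \frac{Z T^{2}}{7}$)
$X{\left(H,f \right)} = \frac{19 H \left(f + 2 H\right)}{7}$ ($X{\left(H,f \right)} = \left(H + \frac{1}{7} \cdot 3 H \left(1 + 3\right)\right) \left(f + \left(H + H\right)\right) = \left(H + \frac{1}{7} \cdot 3 H 4\right) \left(f + 2 H\right) = \left(H + \frac{12 H}{7}\right) \left(f + 2 H\right) = \frac{19 H}{7} \left(f + 2 H\right) = \frac{19 H \left(f + 2 H\right)}{7}$)
$\frac{1}{-9474182 + X{\left(34,17 \right)} 1647} = \frac{1}{-9474182 + \frac{19}{7} \cdot 34 \left(17 + 2 \cdot 34\right) 1647} = \frac{1}{-9474182 + \frac{19}{7} \cdot 34 \left(17 + 68\right) 1647} = \frac{1}{-9474182 + \frac{19}{7} \cdot 34 \cdot 85 \cdot 1647} = \frac{1}{-9474182 + \frac{54910}{7} \cdot 1647} = \frac{1}{-9474182 + \frac{90436770}{7}} = \frac{1}{\frac{24117496}{7}} = \frac{7}{24117496}$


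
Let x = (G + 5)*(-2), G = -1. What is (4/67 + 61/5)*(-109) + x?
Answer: -450343/335 ≈ -1344.3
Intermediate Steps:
x = -8 (x = (-1 + 5)*(-2) = 4*(-2) = -8)
(4/67 + 61/5)*(-109) + x = (4/67 + 61/5)*(-109) - 8 = (4107/335)*(-109) - 8 = -447663/335 - 8 = -450343/335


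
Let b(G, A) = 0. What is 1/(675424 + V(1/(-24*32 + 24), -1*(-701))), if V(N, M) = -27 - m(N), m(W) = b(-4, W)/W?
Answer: 1/675397 ≈ 1.4806e-6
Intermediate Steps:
m(W) = 0 (m(W) = 0/W = 0)
V(N, M) = -27 (V(N, M) = -27 - 1*0 = -27 + 0 = -27)
1/(675424 + V(1/(-24*32 + 24), -1*(-701))) = 1/(675424 - 27) = 1/675397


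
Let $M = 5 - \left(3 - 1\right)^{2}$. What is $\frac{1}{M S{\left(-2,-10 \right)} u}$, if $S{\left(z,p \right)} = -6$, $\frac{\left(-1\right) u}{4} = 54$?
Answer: $\frac{1}{1296} \approx 0.0007716$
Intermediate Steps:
$u = -216$ ($u = \left(-4\right) 54 = -216$)
$M = 1$ ($M = 5 - 2^{2} = 5 - 4 = 1$)
$\frac{1}{M S{\left(-2,-10 \right)} u} = \frac{1}{1 \left(-6\right) \left(-216\right)} = \frac{1}{\left(-6\right) \left(-216\right)} = \frac{1}{1296}$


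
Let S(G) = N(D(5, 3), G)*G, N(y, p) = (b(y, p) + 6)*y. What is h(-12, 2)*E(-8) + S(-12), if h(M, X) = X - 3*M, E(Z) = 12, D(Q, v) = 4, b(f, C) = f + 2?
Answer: -120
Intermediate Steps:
b(f, C) = 2 + f
N(y, p) = y*(8 + y) (N(y, p) = ((2 + y) + 6)*y = (8 + y)*y = y*(8 + y))
S(G) = 48*G (S(G) = (4*(8 + 4))*G = (4*12)*G = 48*G)
h(-12, 2)*E(-8) + S(-12) = (2 - 3*(-12))*12 + 48*(-12) = (2 + 36)*12 - 576 = 38*12 - 576 = 456 - 576 = -120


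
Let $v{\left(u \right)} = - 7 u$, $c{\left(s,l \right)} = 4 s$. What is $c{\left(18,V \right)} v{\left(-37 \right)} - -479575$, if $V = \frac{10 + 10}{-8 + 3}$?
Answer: $498223$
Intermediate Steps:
$V = -4$ ($V = \frac{20}{-5} = 20 \left(- \frac{1}{5}\right) = -4$)
$c{\left(18,V \right)} v{\left(-37 \right)} - -479575 = 4 \cdot 18 \left(\left(-7\right) \left(-37\right)\right) - -479575 = 72 \cdot 259 + 479575 = 18648 + 479575 = 498223$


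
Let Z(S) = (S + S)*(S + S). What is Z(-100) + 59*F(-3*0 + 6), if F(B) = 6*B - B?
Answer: 41770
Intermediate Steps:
Z(S) = 4*S² (Z(S) = (2*S)*(2*S) = 4*S²)
F(B) = 5*B
Z(-100) + 59*F(-3*0 + 6) = 4*(-100)² + 59*(5*(-3*0 + 6)) = 4*10000 + 59*(5*(0 + 6)) = 40000 + 59*(5*6) = 40000 + 59*30 = 40000 + 1770 = 41770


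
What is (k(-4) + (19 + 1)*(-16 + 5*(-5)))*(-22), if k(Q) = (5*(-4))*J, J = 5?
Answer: 20240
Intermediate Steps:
k(Q) = -100 (k(Q) = (5*(-4))*5 = -20*5 = -100)
(k(-4) + (19 + 1)*(-16 + 5*(-5)))*(-22) = (-100 + (19 + 1)*(-16 + 5*(-5)))*(-22) = (-100 + 20*(-16 - 25))*(-22) = (-100 + 20*(-41))*(-22) = (-100 - 820)*(-22) = -920*(-22) = 20240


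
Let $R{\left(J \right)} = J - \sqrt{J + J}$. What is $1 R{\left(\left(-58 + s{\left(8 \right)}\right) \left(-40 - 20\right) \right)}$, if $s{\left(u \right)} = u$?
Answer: $3000 - 20 \sqrt{15} \approx 2922.5$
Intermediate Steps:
$R{\left(J \right)} = J - \sqrt{2} \sqrt{J}$ ($R{\left(J \right)} = J - \sqrt{2 J} = J - \sqrt{2} \sqrt{J}$)
$1 R{\left(\left(-58 + s{\left(8 \right)}\right) \left(-40 - 20\right) \right)} = 1 \left(\left(-58 + 8\right) \left(-40 - 20\right) - \sqrt{2} \sqrt{\left(-58 + 8\right) \left(-40 - 20\right)}\right) = 1 \left(\left(-50\right) \left(-60\right) - \sqrt{2} \sqrt{\left(-50\right) \left(-60\right)}\right) = 1 \left(3000 - \sqrt{2} \sqrt{3000}\right) = 1 \left(3000 - \sqrt{2} \cdot 10 \sqrt{30}\right) = 1 \left(3000 - 20 \sqrt{15}\right) = 3000 - 20 \sqrt{15}$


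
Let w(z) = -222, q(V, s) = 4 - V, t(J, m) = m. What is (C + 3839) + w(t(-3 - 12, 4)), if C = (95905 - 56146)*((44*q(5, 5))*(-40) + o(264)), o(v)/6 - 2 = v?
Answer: 133434821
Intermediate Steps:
o(v) = 12 + 6*v
C = 133431204 (C = (95905 - 56146)*((44*(4 - 1*5))*(-40) + (12 + 6*264)) = 39759*((44*(4 - 5))*(-40) + (12 + 1584)) = 39759*((44*(-1))*(-40) + 1596) = 39759*(-44*(-40) + 1596) = 39759*(1760 + 1596) = 39759*3356 = 133431204)
(C + 3839) + w(t(-3 - 12, 4)) = (133431204 + 3839) - 222 = 133435043 - 222 = 133434821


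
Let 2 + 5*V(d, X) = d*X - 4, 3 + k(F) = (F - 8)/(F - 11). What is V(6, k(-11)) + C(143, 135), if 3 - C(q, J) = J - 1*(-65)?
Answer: -11042/55 ≈ -200.76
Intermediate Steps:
k(F) = -3 + (-8 + F)/(-11 + F) (k(F) = -3 + (F - 8)/(F - 11) = -3 + (-8 + F)/(-11 + F))
C(q, J) = -62 - J (C(q, J) = 3 - (J - 1*(-65)) = 3 - (J + 65) = 3 - (65 + J) = 3 + (-65 - J) = -62 - J)
V(d, X) = -6/5 + X*d/5 (V(d, X) = -2/5 + (d*X - 4)/5 = -2/5 + (X*d - 4)/5 = -2/5 + (-4 + X*d)/5 = -2/5 + (-4/5 + X*d/5) = -6/5 + X*d/5)
V(6, k(-11)) + C(143, 135) = (-6/5 + (1/5)*((25 - 2*(-11))/(-11 - 11))*6) + (-62 - 1*135) = (-6/5 + (1/5)*((25 + 22)/(-22))*6) + (-62 - 135) = (-6/5 + (1/5)*(-1/22*47)*6) - 197 = (-6/5 + (1/5)*(-47/22)*6) - 197 = (-6/5 - 141/55) - 197 = -207/55 - 197 = -11042/55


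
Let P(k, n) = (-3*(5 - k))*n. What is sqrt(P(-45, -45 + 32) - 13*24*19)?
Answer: 3*I*sqrt(442) ≈ 63.071*I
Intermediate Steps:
P(k, n) = n*(-15 + 3*k) (P(k, n) = (-15 + 3*k)*n = n*(-15 + 3*k))
sqrt(P(-45, -45 + 32) - 13*24*19) = sqrt(3*(-45 + 32)*(-5 - 45) - 13*24*19) = sqrt(3*(-13)*(-50) - 312*19) = sqrt(1950 - 5928) = sqrt(-3978) = 3*I*sqrt(442)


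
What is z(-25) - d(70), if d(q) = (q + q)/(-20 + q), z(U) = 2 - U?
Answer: 121/5 ≈ 24.200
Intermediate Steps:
d(q) = 2*q/(-20 + q) (d(q) = (2*q)/(-20 + q) = 2*q/(-20 + q))
z(-25) - d(70) = (2 - 1*(-25)) - 2*70/(-20 + 70) = (2 + 25) - 2*70/50 = 27 - 2*70/50 = 27 - 1*14/5 = 27 - 14/5 = 121/5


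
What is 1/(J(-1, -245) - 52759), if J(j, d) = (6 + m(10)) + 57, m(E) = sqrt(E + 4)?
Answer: -3764/198347743 - sqrt(14)/2776868402 ≈ -1.8978e-5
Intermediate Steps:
m(E) = sqrt(4 + E)
J(j, d) = 63 + sqrt(14) (J(j, d) = (6 + sqrt(4 + 10)) + 57 = (6 + sqrt(14)) + 57 = 63 + sqrt(14))
1/(J(-1, -245) - 52759) = 1/((63 + sqrt(14)) - 52759) = 1/(-52696 + sqrt(14))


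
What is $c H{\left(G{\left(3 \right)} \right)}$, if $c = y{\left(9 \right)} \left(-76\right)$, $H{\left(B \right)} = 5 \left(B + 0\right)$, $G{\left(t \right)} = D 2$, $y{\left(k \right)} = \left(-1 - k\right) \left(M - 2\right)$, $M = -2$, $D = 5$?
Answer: $-152000$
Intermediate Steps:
$y{\left(k \right)} = 4 + 4 k$ ($y{\left(k \right)} = \left(-1 - k\right) \left(-2 - 2\right) = \left(-1 - k\right) \left(-4\right) = 4 + 4 k$)
$G{\left(t \right)} = 10$ ($G{\left(t \right)} = 5 \cdot 2 = 10$)
$H{\left(B \right)} = 5 B$
$c = -3040$ ($c = \left(4 + 4 \cdot 9\right) \left(-76\right) = \left(4 + 36\right) \left(-76\right) = 40 \left(-76\right) = -3040$)
$c H{\left(G{\left(3 \right)} \right)} = - 3040 \cdot 5 \cdot 10 = \left(-3040\right) 50 = -152000$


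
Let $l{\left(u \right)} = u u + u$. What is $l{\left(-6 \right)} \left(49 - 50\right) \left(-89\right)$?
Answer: $2670$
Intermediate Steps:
$l{\left(u \right)} = u + u^{2}$ ($l{\left(u \right)} = u^{2} + u = u + u^{2}$)
$l{\left(-6 \right)} \left(49 - 50\right) \left(-89\right) = - 6 \left(1 - 6\right) \left(49 - 50\right) \left(-89\right) = \left(-6\right) \left(-5\right) \left(49 - 50\right) \left(-89\right) = 30 \left(-1\right) \left(-89\right) = \left(-30\right) \left(-89\right) = 2670$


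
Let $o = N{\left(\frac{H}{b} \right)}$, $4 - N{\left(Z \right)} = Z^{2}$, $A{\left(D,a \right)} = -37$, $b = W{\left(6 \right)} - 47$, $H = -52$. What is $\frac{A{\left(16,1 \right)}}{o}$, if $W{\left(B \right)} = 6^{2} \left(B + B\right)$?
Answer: $- \frac{5484325}{590196} \approx -9.2924$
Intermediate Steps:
$W{\left(B \right)} = 72 B$ ($W{\left(B \right)} = 36 \cdot 2 B = 72 B$)
$b = 385$ ($b = 72 \cdot 6 - 47 = 432 - 47 = 385$)
$N{\left(Z \right)} = 4 - Z^{2}$
$o = \frac{590196}{148225}$ ($o = 4 - \left(- \frac{52}{385}\right)^{2} = 4 - \frac{2704}{148225} = \frac{590196}{148225} \approx 3.9818$)
$\frac{A{\left(16,1 \right)}}{o} = - \frac{37}{\frac{590196}{148225}} = \left(-37\right) \frac{148225}{590196} = - \frac{5484325}{590196}$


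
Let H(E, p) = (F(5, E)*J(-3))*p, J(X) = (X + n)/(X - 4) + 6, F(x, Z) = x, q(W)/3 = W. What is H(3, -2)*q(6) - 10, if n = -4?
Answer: -1270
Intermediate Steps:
q(W) = 3*W
J(X) = 7 (J(X) = (X - 4)/(X - 4) + 6 = (-4 + X)/(-4 + X) + 6 = 1 + 6 = 7)
H(E, p) = 35*p (H(E, p) = (5*7)*p = 35*p)
H(3, -2)*q(6) - 10 = (35*(-2))*(3*6) - 10 = -70*18 - 10 = -1260 - 10 = -1270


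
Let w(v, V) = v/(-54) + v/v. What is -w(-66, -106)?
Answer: -20/9 ≈ -2.2222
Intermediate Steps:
w(v, V) = 1 - v/54 (w(v, V) = v*(-1/54) + 1 = -v/54 + 1 = 1 - v/54)
-w(-66, -106) = -(1 - 1/54*(-66)) = -(1 + 11/9) = -1*20/9 = -20/9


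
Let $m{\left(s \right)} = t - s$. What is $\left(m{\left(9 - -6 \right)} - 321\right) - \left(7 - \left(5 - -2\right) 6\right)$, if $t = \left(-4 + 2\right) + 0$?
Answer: $-303$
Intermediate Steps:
$t = -2$ ($t = -2 + 0 = -2$)
$m{\left(s \right)} = -2 - s$
$\left(m{\left(9 - -6 \right)} - 321\right) - \left(7 - \left(5 - -2\right) 6\right) = \left(\left(-2 - \left(9 - -6\right)\right) - 321\right) - \left(7 - \left(5 - -2\right) 6\right) = \left(\left(-2 - \left(9 + 6\right)\right) - 321\right) - \left(7 - \left(5 + 2\right) 6\right) = \left(\left(-2 - 15\right) - 321\right) + \left(7 \cdot 6 - 7\right) = \left(\left(-2 - 15\right) - 321\right) + \left(42 - 7\right) = \left(-17 - 321\right) + 35 = -338 + 35 = -303$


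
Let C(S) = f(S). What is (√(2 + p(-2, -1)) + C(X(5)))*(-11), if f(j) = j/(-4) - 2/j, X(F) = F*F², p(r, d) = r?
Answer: 171963/500 ≈ 343.93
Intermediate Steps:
X(F) = F³
f(j) = -2/j - j/4 (f(j) = j*(-¼) - 2/j = -j/4 - 2/j = -2/j - j/4)
C(S) = -2/S - S/4
(√(2 + p(-2, -1)) + C(X(5)))*(-11) = (√(2 - 2) + (-2/(5³) - ¼*5³))*(-11) = (√0 + (-2/125 - ¼*125))*(-11) = (0 + (-2*1/125 - 125/4))*(-11) = (0 + (-2/125 - 125/4))*(-11) = (0 - 15633/500)*(-11) = -15633/500*(-11) = 171963/500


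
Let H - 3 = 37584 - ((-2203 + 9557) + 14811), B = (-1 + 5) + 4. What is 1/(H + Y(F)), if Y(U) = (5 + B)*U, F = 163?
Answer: 1/17541 ≈ 5.7009e-5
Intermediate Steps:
B = 8 (B = 4 + 4 = 8)
Y(U) = 13*U (Y(U) = (5 + 8)*U = 13*U)
H = 15422 (H = 3 + (37584 - ((-2203 + 9557) + 14811)) = 3 + (37584 - (7354 + 14811)) = 3 + (37584 - 1*22165) = 3 + (37584 - 22165) = 3 + 15419 = 15422)
1/(H + Y(F)) = 1/(15422 + 13*163) = 1/(15422 + 2119) = 1/17541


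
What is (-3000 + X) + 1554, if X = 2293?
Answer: 847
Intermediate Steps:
(-3000 + X) + 1554 = (-3000 + 2293) + 1554 = -707 + 1554 = 847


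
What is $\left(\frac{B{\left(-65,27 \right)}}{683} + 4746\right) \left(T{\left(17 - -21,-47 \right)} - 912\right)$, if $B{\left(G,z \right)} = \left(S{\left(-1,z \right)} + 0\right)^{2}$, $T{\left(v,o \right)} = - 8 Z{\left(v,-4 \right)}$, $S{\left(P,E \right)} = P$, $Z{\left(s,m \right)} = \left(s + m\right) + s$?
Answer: $- \frac{4823380272}{683} \approx -7.062 \cdot 10^{6}$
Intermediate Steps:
$Z{\left(s,m \right)} = m + 2 s$ ($Z{\left(s,m \right)} = \left(m + s\right) + s = m + 2 s$)
$T{\left(v,o \right)} = 32 - 16 v$ ($T{\left(v,o \right)} = - 8 \left(-4 + 2 v\right) = 32 - 16 v$)
$B{\left(G,z \right)} = 1$ ($B{\left(G,z \right)} = \left(-1 + 0\right)^{2} = \left(-1\right)^{2} = 1$)
$\left(\frac{B{\left(-65,27 \right)}}{683} + 4746\right) \left(T{\left(17 - -21,-47 \right)} - 912\right) = \left(1 \cdot \frac{1}{683} + 4746\right) \left(\left(32 - 16 \left(17 - -21\right)\right) - 912\right) = \left(1 \cdot \frac{1}{683} + 4746\right) \left(\left(32 - 16 \left(17 + 21\right)\right) - 912\right) = \left(\frac{1}{683} + 4746\right) \left(\left(32 - 608\right) - 912\right) = \frac{3241519 \left(\left(32 - 608\right) - 912\right)}{683} = \frac{3241519 \left(-576 - 912\right)}{683} = \frac{3241519}{683} \left(-1488\right) = - \frac{4823380272}{683}$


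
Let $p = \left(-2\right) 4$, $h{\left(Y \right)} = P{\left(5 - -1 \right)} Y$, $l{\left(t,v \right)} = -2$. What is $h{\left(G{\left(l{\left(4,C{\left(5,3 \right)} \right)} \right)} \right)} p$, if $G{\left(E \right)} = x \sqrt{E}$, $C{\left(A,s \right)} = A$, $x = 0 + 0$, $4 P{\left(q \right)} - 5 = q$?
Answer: $0$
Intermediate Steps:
$P{\left(q \right)} = \frac{5}{4} + \frac{q}{4}$
$x = 0$
$G{\left(E \right)} = 0$ ($G{\left(E \right)} = 0 \sqrt{E} = 0$)
$h{\left(Y \right)} = \frac{11 Y}{4}$ ($h{\left(Y \right)} = \left(\frac{5}{4} + \frac{5 - -1}{4}\right) Y = \left(\frac{5}{4} + \frac{5 + 1}{4}\right) Y = \left(\frac{5}{4} + \frac{1}{4} \cdot 6\right) Y = \left(\frac{5}{4} + \frac{3}{2}\right) Y = \frac{11 Y}{4}$)
$p = -8$
$h{\left(G{\left(l{\left(4,C{\left(5,3 \right)} \right)} \right)} \right)} p = \frac{11}{4} \cdot 0 \left(-8\right) = 0 \left(-8\right) = 0$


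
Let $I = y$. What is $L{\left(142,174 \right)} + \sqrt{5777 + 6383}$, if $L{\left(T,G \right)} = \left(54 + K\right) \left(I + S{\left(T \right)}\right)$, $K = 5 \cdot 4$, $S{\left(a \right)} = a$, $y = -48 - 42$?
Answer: $3848 + 8 \sqrt{190} \approx 3958.3$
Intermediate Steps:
$y = -90$ ($y = -48 - 42 = -90$)
$I = -90$
$K = 20$
$L{\left(T,G \right)} = -6660 + 74 T$ ($L{\left(T,G \right)} = \left(54 + 20\right) \left(-90 + T\right) = 74 \left(-90 + T\right) = -6660 + 74 T$)
$L{\left(142,174 \right)} + \sqrt{5777 + 6383} = \left(-6660 + 74 \cdot 142\right) + \sqrt{5777 + 6383} = \left(-6660 + 10508\right) + \sqrt{12160} = 3848 + 8 \sqrt{190}$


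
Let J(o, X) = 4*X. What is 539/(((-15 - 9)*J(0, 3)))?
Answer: -539/288 ≈ -1.8715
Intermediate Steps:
539/(((-15 - 9)*J(0, 3))) = 539/(((-15 - 9)*(4*3))) = 539/((-24*12)) = 539/(-288) = 539*(-1/288) = -539/288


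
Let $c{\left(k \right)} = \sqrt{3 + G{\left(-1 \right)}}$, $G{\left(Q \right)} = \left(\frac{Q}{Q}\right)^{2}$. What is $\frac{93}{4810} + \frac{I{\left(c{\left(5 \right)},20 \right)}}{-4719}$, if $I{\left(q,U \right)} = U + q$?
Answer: $\frac{2329}{158730} \approx 0.014673$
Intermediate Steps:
$G{\left(Q \right)} = 1$ ($G{\left(Q \right)} = 1^{2} = 1$)
$c{\left(k \right)} = 2$ ($c{\left(k \right)} = \sqrt{3 + 1} = \sqrt{4} = 2$)
$\frac{93}{4810} + \frac{I{\left(c{\left(5 \right)},20 \right)}}{-4719} = \frac{93}{4810} + \frac{20 + 2}{-4719} = 93 \cdot \frac{1}{4810} + 22 \left(- \frac{1}{4719}\right) = \frac{93}{4810} - \frac{2}{429} = \frac{2329}{158730}$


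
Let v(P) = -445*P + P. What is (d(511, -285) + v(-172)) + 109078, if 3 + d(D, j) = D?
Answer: 185954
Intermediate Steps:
v(P) = -444*P
d(D, j) = -3 + D
(d(511, -285) + v(-172)) + 109078 = ((-3 + 511) - 444*(-172)) + 109078 = (508 + 76368) + 109078 = 76876 + 109078 = 185954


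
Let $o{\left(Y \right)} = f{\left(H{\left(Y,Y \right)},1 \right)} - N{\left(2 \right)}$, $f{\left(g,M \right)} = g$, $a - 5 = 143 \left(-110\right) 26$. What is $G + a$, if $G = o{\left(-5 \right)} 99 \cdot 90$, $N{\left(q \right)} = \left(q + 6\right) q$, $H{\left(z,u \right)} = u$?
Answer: $-596085$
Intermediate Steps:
$a = -408975$ ($a = 5 + 143 \left(-110\right) 26 = 5 - 408980 = -408975$)
$N{\left(q \right)} = q \left(6 + q\right)$ ($N{\left(q \right)} = \left(6 + q\right) q = q \left(6 + q\right)$)
$o{\left(Y \right)} = -16 + Y$ ($o{\left(Y \right)} = Y - 2 \left(6 + 2\right) = Y - 2 \cdot 8 = Y - 16 = -16 + Y$)
$G = -187110$ ($G = \left(-16 - 5\right) 99 \cdot 90 = \left(-21\right) 99 \cdot 90 = \left(-2079\right) 90 = -187110$)
$G + a = -187110 - 408975 = -596085$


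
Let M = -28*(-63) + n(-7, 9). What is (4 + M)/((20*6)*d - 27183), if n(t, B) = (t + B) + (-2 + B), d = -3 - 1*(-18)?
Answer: -1777/25383 ≈ -0.070007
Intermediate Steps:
d = 15 (d = -3 + 18 = 15)
n(t, B) = -2 + t + 2*B (n(t, B) = (B + t) + (-2 + B) = -2 + t + 2*B)
M = 1773 (M = -28*(-63) + (-2 - 7 + 2*9) = 1764 + (-2 - 7 + 18) = 1764 + 9 = 1773)
(4 + M)/((20*6)*d - 27183) = (4 + 1773)/((20*6)*15 - 27183) = 1777/(120*15 - 27183) = 1777/(1800 - 27183) = 1777/(-25383) = 1777*(-1/25383) = -1777/25383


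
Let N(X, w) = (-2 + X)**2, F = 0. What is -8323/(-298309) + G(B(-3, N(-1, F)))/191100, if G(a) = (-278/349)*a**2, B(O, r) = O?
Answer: 92391160097/3315898435850 ≈ 0.027863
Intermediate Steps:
G(a) = -278*a**2/349 (G(a) = (-278*1/349)*a**2 = -278*a**2/349)
-8323/(-298309) + G(B(-3, N(-1, F)))/191100 = -8323/(-298309) - 278/349*(-3)**2/191100 = -8323*(-1/298309) - 278/349*9*(1/191100) = 8323/298309 - 2502/349*1/191100 = 8323/298309 - 417/11115650 = 92391160097/3315898435850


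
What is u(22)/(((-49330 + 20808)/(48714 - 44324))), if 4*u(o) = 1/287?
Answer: -2195/16371628 ≈ -0.00013407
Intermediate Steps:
u(o) = 1/1148 (u(o) = (¼)/287 = (¼)*(1/287) = 1/1148)
u(22)/(((-49330 + 20808)/(48714 - 44324))) = 1/(1148*(((-49330 + 20808)/(48714 - 44324)))) = 1/(1148*((-28522/4390))) = 1/(1148*((-28522*1/4390))) = 1/(1148*(-14261/2195)) = (1/1148)*(-2195/14261) = -2195/16371628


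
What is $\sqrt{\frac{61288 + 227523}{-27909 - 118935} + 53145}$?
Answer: $\frac{\sqrt{31831437385951}}{24474} \approx 230.53$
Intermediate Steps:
$\sqrt{\frac{61288 + 227523}{-27909 - 118935} + 53145} = \sqrt{\frac{288811}{-146844} + 53145} = \sqrt{288811 \left(- \frac{1}{146844}\right) + 53145} = \sqrt{- \frac{288811}{146844} + 53145} = \sqrt{\frac{7803735569}{146844}} = \frac{\sqrt{31831437385951}}{24474}$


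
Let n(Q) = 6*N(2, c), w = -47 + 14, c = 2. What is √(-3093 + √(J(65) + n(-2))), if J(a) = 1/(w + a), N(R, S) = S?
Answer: √(-49488 + 2*√770)/4 ≈ 55.584*I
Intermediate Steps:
w = -33
n(Q) = 12 (n(Q) = 6*2 = 12)
J(a) = 1/(-33 + a)
√(-3093 + √(J(65) + n(-2))) = √(-3093 + √(1/(-33 + 65) + 12)) = √(-3093 + √(1/32 + 12)) = √(-3093 + √(385/32)) = √(-3093 + √770/8)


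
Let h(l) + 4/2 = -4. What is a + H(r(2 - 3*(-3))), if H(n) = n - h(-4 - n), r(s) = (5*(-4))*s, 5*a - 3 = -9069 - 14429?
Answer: -4913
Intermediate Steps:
a = -4699 (a = 3/5 + (-9069 - 14429)/5 = 3/5 + (1/5)*(-23498) = 3/5 - 23498/5 = -4699)
h(l) = -6 (h(l) = -2 - 4 = -6)
r(s) = -20*s
H(n) = 6 + n (H(n) = n - 1*(-6) = n + 6 = 6 + n)
a + H(r(2 - 3*(-3))) = -4699 + (6 - 20*(2 - 3*(-3))) = -4699 + (6 - 20*(2 + 9)) = -4699 + (6 - 20*11) = -4699 + (6 - 220) = -4699 - 214 = -4913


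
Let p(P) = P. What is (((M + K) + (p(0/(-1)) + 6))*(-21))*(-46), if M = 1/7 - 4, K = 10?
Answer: 11730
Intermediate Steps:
M = -27/7 (M = ⅐ - 4 = -27/7 ≈ -3.8571)
(((M + K) + (p(0/(-1)) + 6))*(-21))*(-46) = (((-27/7 + 10) + (0/(-1) + 6))*(-21))*(-46) = ((43/7 + (0*(-1) + 6))*(-21))*(-46) = ((43/7 + (0 + 6))*(-21))*(-46) = ((43/7 + 6)*(-21))*(-46) = ((85/7)*(-21))*(-46) = -255*(-46) = 11730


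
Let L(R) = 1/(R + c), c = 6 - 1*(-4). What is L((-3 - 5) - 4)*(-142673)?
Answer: 142673/2 ≈ 71337.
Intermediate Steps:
c = 10 (c = 6 + 4 = 10)
L(R) = 1/(10 + R) (L(R) = 1/(R + 10) = 1/(10 + R))
L((-3 - 5) - 4)*(-142673) = -142673/(10 + ((-3 - 5) - 4)) = -142673/(10 + (-8 - 4)) = -142673/(10 - 12) = -142673/(-2) = -1/2*(-142673) = 142673/2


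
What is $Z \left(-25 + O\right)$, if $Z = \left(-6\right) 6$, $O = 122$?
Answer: $-3492$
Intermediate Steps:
$Z = -36$
$Z \left(-25 + O\right) = - 36 \left(-25 + 122\right) = \left(-36\right) 97 = -3492$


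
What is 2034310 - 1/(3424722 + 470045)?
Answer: 7923163455769/3894767 ≈ 2.0343e+6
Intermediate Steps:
2034310 - 1/(3424722 + 470045) = 2034310 - 1/3894767 = 7923163455769/3894767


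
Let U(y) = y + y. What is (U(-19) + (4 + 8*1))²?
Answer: 676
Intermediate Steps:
U(y) = 2*y
(U(-19) + (4 + 8*1))² = (2*(-19) + (4 + 8*1))² = (-38 + (4 + 8))² = (-38 + 12)² = (-26)² = 676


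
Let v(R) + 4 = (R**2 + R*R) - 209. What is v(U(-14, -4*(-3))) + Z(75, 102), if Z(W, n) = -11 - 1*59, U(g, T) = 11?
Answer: -41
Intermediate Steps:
Z(W, n) = -70 (Z(W, n) = -11 - 59 = -70)
v(R) = -213 + 2*R**2 (v(R) = -4 + ((R**2 + R*R) - 209) = -4 + ((R**2 + R**2) - 209) = -4 + (2*R**2 - 209) = -4 + (-209 + 2*R**2) = -213 + 2*R**2)
v(U(-14, -4*(-3))) + Z(75, 102) = (-213 + 2*11**2) - 70 = (-213 + 2*121) - 70 = (-213 + 242) - 70 = 29 - 70 = -41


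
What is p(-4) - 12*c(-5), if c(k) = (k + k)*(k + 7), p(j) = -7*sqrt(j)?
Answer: 240 - 14*I ≈ 240.0 - 14.0*I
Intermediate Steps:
c(k) = 2*k*(7 + k) (c(k) = (2*k)*(7 + k) = 2*k*(7 + k))
p(-4) - 12*c(-5) = -14*I - 24*(-5)*(7 - 5) = -14*I - 24*(-5)*2 = -14*I - 12*(-20) = -14*I + 240 = 240 - 14*I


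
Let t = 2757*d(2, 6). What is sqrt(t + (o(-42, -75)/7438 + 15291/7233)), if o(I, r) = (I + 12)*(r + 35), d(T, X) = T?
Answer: sqrt(443499073822135221)/8966509 ≈ 74.272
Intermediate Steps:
o(I, r) = (12 + I)*(35 + r)
t = 5514 (t = 2757*2 = 5514)
sqrt(t + (o(-42, -75)/7438 + 15291/7233)) = sqrt(5514 + ((420 + 12*(-75) + 35*(-42) - 42*(-75))/7438 + 15291/7233)) = sqrt(5514 + ((420 - 900 - 1470 + 3150)*(1/7438) + 15291*(1/7233))) = sqrt(5514 + (1200*(1/7438) + 5097/2411)) = sqrt(5514 + (600/3719 + 5097/2411)) = sqrt(5514 + 20402343/8966509) = sqrt(49461732969/8966509) = sqrt(443499073822135221)/8966509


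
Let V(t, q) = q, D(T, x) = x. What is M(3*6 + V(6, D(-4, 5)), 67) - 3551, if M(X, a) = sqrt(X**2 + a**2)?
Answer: -3551 + sqrt(5018) ≈ -3480.2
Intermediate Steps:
M(3*6 + V(6, D(-4, 5)), 67) - 3551 = sqrt((3*6 + 5)**2 + 67**2) - 3551 = sqrt((18 + 5)**2 + 4489) - 3551 = sqrt(23**2 + 4489) - 3551 = sqrt(529 + 4489) - 3551 = sqrt(5018) - 3551 = -3551 + sqrt(5018)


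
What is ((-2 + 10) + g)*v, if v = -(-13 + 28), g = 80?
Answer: -1320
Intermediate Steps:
v = -15 (v = -1*15 = -15)
((-2 + 10) + g)*v = ((-2 + 10) + 80)*(-15) = (8 + 80)*(-15) = 88*(-15) = -1320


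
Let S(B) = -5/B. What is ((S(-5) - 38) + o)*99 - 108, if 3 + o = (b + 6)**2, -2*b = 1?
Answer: -4293/4 ≈ -1073.3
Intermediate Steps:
b = -1/2 (b = -1/2*1 = -1/2 ≈ -0.50000)
o = 109/4 (o = -3 + (-1/2 + 6)**2 = -3 + (11/2)**2 = -3 + 121/4 = 109/4 ≈ 27.250)
((S(-5) - 38) + o)*99 - 108 = ((-5/(-5) - 38) + 109/4)*99 - 108 = ((-5*(-1/5) - 38) + 109/4)*99 - 108 = ((1 - 38) + 109/4)*99 - 108 = (-37 + 109/4)*99 - 108 = -39/4*99 - 108 = -3861/4 - 108 = -4293/4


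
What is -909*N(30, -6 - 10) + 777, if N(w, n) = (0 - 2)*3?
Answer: 6231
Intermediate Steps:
N(w, n) = -6 (N(w, n) = -2*3 = -6)
-909*N(30, -6 - 10) + 777 = -909*(-6) + 777 = 5454 + 777 = 6231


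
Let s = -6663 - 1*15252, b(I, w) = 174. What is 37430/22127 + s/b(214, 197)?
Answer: -5498855/44254 ≈ -124.26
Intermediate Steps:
s = -21915 (s = -6663 - 15252 = -21915)
37430/22127 + s/b(214, 197) = 37430/22127 - 21915/174 = 37430*(1/22127) - 21915*1/174 = 37430/22127 - 7305/58 = -5498855/44254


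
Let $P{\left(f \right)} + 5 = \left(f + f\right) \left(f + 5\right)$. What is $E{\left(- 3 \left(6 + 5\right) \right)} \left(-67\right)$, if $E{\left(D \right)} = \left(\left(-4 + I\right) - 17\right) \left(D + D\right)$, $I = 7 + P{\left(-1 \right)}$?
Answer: $-119394$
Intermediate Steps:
$P{\left(f \right)} = -5 + 2 f \left(5 + f\right)$ ($P{\left(f \right)} = -5 + \left(f + f\right) \left(f + 5\right) = -5 + 2 f \left(5 + f\right)$)
$I = -6$ ($I = 7 + \left(-5 + 2 \left(-1\right)^{2} + 10 \left(-1\right)\right) = 7 - 13 = -6$)
$E{\left(D \right)} = - 54 D$ ($E{\left(D \right)} = \left(\left(-4 - 6\right) - 17\right) \left(D + D\right) = \left(-10 - 17\right) 2 D = - 27 \cdot 2 D = - 54 D$)
$E{\left(- 3 \left(6 + 5\right) \right)} \left(-67\right) = - 54 \left(- 3 \left(6 + 5\right)\right) \left(-67\right) = - 54 \left(\left(-3\right) 11\right) \left(-67\right) = \left(-54\right) \left(-33\right) \left(-67\right) = 1782 \left(-67\right) = -119394$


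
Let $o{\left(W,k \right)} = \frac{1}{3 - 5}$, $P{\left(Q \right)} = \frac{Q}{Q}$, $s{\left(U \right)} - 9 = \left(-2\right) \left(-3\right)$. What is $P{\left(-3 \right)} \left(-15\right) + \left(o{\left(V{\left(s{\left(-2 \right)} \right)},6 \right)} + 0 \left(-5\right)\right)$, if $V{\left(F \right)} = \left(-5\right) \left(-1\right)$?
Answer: $- \frac{31}{2} \approx -15.5$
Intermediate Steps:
$s{\left(U \right)} = 15$ ($s{\left(U \right)} = 9 - -6 = 9 + 6 = 15$)
$V{\left(F \right)} = 5$
$P{\left(Q \right)} = 1$
$o{\left(W,k \right)} = - \frac{1}{2}$ ($o{\left(W,k \right)} = \frac{1}{-2} = - \frac{1}{2}$)
$P{\left(-3 \right)} \left(-15\right) + \left(o{\left(V{\left(s{\left(-2 \right)} \right)},6 \right)} + 0 \left(-5\right)\right) = 1 \left(-15\right) + \left(- \frac{1}{2} + 0 \left(-5\right)\right) = -15 + \left(- \frac{1}{2} + 0\right) = -15 - \frac{1}{2} = - \frac{31}{2}$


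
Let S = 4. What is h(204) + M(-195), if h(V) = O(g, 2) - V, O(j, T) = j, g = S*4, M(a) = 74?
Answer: -114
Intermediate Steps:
g = 16 (g = 4*4 = 16)
h(V) = 16 - V
h(204) + M(-195) = (16 - 1*204) + 74 = (16 - 204) + 74 = -188 + 74 = -114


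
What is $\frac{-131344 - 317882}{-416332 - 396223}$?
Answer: $\frac{449226}{812555} \approx 0.55286$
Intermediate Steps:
$\frac{-131344 - 317882}{-416332 - 396223} = - \frac{449226}{-812555} = \left(-449226\right) \left(- \frac{1}{812555}\right) = \frac{449226}{812555}$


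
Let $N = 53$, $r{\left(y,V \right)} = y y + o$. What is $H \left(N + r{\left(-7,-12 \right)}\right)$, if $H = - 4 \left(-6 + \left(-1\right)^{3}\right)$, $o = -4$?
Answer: $2744$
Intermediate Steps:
$r{\left(y,V \right)} = -4 + y^{2}$ ($r{\left(y,V \right)} = y y - 4 = y^{2} - 4 = -4 + y^{2}$)
$H = 28$ ($H = - 4 \left(-6 - 1\right) = \left(-4\right) \left(-7\right) = 28$)
$H \left(N + r{\left(-7,-12 \right)}\right) = 28 \left(53 - \left(4 - \left(-7\right)^{2}\right)\right) = 28 \left(53 + \left(-4 + 49\right)\right) = 28 \left(53 + 45\right) = 28 \cdot 98 = 2744$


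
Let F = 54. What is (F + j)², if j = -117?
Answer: 3969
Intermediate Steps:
(F + j)² = (54 - 117)² = (-63)² = 3969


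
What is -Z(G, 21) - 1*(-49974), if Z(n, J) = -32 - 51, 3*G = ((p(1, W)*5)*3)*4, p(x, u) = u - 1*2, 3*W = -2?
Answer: 50057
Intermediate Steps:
W = -2/3 (W = (1/3)*(-2) = -2/3 ≈ -0.66667)
p(x, u) = -2 + u (p(x, u) = u - 2 = -2 + u)
G = -160/3 (G = ((((-2 - 2/3)*5)*3)*4)/3 = ((-8/3*5*3)*4)/3 = (-40/3*3*4)/3 = (-40*4)/3 = (1/3)*(-160) = -160/3 ≈ -53.333)
Z(n, J) = -83
-Z(G, 21) - 1*(-49974) = -1*(-83) - 1*(-49974) = 83 + 49974 = 50057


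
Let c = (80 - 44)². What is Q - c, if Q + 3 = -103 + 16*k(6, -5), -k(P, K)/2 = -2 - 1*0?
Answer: -1338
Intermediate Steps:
k(P, K) = 4 (k(P, K) = -2*(-2 - 1*0) = -2*(-2 + 0) = -2*(-2) = 4)
c = 1296 (c = 36² = 1296)
Q = -42 (Q = -3 + (-103 + 16*4) = -3 + (-103 + 64) = -3 - 39 = -42)
Q - c = -42 - 1*1296 = -42 - 1296 = -1338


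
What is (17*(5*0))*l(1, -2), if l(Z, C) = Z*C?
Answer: 0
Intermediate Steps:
l(Z, C) = C*Z
(17*(5*0))*l(1, -2) = (17*(5*0))*(-2*1) = (17*0)*(-2) = 0*(-2) = 0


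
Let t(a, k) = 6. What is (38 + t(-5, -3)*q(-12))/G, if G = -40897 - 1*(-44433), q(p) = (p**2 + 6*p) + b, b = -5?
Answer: 55/442 ≈ 0.12443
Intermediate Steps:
q(p) = -5 + p**2 + 6*p (q(p) = (p**2 + 6*p) - 5 = -5 + p**2 + 6*p)
G = 3536 (G = -40897 + 44433 = 3536)
(38 + t(-5, -3)*q(-12))/G = (38 + 6*(-5 + (-12)**2 + 6*(-12)))/3536 = (38 + 6*(-5 + 144 - 72))*(1/3536) = (38 + 6*67)*(1/3536) = (38 + 402)*(1/3536) = 440*(1/3536) = 55/442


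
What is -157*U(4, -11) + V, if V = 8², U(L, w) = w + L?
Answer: 1163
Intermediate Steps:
U(L, w) = L + w
V = 64
-157*U(4, -11) + V = -157*(4 - 11) + 64 = -157*(-7) + 64 = 1099 + 64 = 1163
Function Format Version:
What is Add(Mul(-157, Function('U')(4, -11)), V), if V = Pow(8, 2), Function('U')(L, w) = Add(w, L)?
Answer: 1163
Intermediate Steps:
Function('U')(L, w) = Add(L, w)
V = 64
Add(Mul(-157, Function('U')(4, -11)), V) = Add(Mul(-157, Add(4, -11)), 64) = Add(Mul(-157, -7), 64) = Add(1099, 64) = 1163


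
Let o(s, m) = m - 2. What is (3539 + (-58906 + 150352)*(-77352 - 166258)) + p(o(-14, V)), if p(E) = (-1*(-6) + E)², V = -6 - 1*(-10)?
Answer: -22277156457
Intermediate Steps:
V = 4 (V = -6 + 10 = 4)
o(s, m) = -2 + m
p(E) = (6 + E)²
(3539 + (-58906 + 150352)*(-77352 - 166258)) + p(o(-14, V)) = (3539 + (-58906 + 150352)*(-77352 - 166258)) + (6 + (-2 + 4))² = (3539 + 91446*(-243610)) + (6 + 2)² = (3539 - 22277160060) + 8² = -22277156521 + 64 = -22277156457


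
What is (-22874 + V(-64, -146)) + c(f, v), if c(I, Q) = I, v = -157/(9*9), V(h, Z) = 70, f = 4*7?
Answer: -22776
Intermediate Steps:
f = 28
v = -157/81 ≈ -1.9383
(-22874 + V(-64, -146)) + c(f, v) = (-22874 + 70) + 28 = -22804 + 28 = -22776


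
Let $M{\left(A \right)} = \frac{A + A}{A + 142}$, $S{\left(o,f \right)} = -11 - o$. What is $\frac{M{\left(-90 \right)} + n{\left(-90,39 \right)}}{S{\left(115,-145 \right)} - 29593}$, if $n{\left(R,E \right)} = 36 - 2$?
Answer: $- \frac{397}{386347} \approx -0.0010276$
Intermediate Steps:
$n{\left(R,E \right)} = 34$
$M{\left(A \right)} = \frac{2 A}{142 + A}$
$\frac{M{\left(-90 \right)} + n{\left(-90,39 \right)}}{S{\left(115,-145 \right)} - 29593} = \frac{2 \left(-90\right) \frac{1}{142 - 90} + 34}{\left(-11 - 115\right) - 29593} = \frac{2 \left(-90\right) \frac{1}{52} + 34}{\left(-11 - 115\right) - 29593} = \frac{2 \left(-90\right) \frac{1}{52} + 34}{-126 - 29593} = \frac{- \frac{45}{13} + 34}{-29719} = \frac{397}{13} \left(- \frac{1}{29719}\right) = - \frac{397}{386347}$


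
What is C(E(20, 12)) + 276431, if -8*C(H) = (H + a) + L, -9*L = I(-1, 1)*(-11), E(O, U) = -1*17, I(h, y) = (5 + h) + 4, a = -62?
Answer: 19903655/72 ≈ 2.7644e+5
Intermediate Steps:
I(h, y) = 9 + h
E(O, U) = -17
L = 88/9 (L = -(9 - 1)*(-11)/9 = -8*(-11)/9 = -1/9*(-88) = 88/9 ≈ 9.7778)
C(H) = 235/36 - H/8 (C(H) = -((H - 62) + 88/9)/8 = -((-62 + H) + 88/9)/8 = -(-470/9 + H)/8 = 235/36 - H/8)
C(E(20, 12)) + 276431 = (235/36 - 1/8*(-17)) + 276431 = (235/36 + 17/8) + 276431 = 623/72 + 276431 = 19903655/72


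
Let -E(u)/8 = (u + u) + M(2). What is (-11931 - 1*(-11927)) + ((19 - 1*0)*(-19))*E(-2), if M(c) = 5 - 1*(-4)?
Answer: 14436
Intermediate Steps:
M(c) = 9 (M(c) = 5 + 4 = 9)
E(u) = -72 - 16*u (E(u) = -8*((u + u) + 9) = -8*(2*u + 9) = -8*(9 + 2*u) = -72 - 16*u)
(-11931 - 1*(-11927)) + ((19 - 1*0)*(-19))*E(-2) = (-11931 - 1*(-11927)) + ((19 - 1*0)*(-19))*(-72 - 16*(-2)) = (-11931 + 11927) + ((19 + 0)*(-19))*(-72 + 32) = -4 + (19*(-19))*(-40) = -4 - 361*(-40) = -4 + 14440 = 14436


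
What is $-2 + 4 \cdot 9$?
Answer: $34$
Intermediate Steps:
$-2 + 4 \cdot 9 = -2 + 36 = 34$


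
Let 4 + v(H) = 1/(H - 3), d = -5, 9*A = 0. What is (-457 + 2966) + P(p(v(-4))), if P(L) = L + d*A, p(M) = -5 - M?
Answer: 17557/7 ≈ 2508.1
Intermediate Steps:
A = 0 (A = (⅑)*0 = 0)
v(H) = -4 + 1/(-3 + H) (v(H) = -4 + 1/(H - 3) = -4 + 1/(-3 + H))
P(L) = L (P(L) = L - 5*0 = L + 0 = L)
(-457 + 2966) + P(p(v(-4))) = (-457 + 2966) + (-5 - (13 - 4*(-4))/(-3 - 4)) = 2509 + (-5 - (13 + 16)/(-7)) = 2509 + (-5 - (-1)*29/7) = 2509 + (-5 - 1*(-29/7)) = 2509 + (-5 + 29/7) = 2509 - 6/7 = 17557/7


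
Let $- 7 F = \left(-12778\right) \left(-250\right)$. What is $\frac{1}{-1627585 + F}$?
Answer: $- \frac{7}{14587595} \approx -4.7986 \cdot 10^{-7}$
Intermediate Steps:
$F = - \frac{3194500}{7}$ ($F = - \frac{\left(-12778\right) \left(-250\right)}{7} = \left(- \frac{1}{7}\right) 3194500 = - \frac{3194500}{7} \approx -4.5636 \cdot 10^{5}$)
$\frac{1}{-1627585 + F} = \frac{1}{-1627585 - \frac{3194500}{7}} = \frac{1}{- \frac{14587595}{7}} = - \frac{7}{14587595}$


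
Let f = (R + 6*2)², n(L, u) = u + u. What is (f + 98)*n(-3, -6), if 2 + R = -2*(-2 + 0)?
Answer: -3528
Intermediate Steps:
R = 2 (R = -2 - 2*(-2 + 0) = -2 - 2*(-2) = -2 + 4 = 2)
n(L, u) = 2*u
f = 196 (f = (2 + 6*2)² = (2 + 12)² = 14² = 196)
(f + 98)*n(-3, -6) = (196 + 98)*(2*(-6)) = 294*(-12) = -3528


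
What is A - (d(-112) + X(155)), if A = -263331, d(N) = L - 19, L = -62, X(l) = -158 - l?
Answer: -262937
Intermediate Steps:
d(N) = -81 (d(N) = -62 - 19 = -81)
A - (d(-112) + X(155)) = -263331 - (-81 + (-158 - 1*155)) = -263331 - (-81 + (-158 - 155)) = -263331 - (-81 - 313) = -263331 - 1*(-394) = -263331 + 394 = -262937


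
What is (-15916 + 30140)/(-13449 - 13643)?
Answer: -3556/6773 ≈ -0.52503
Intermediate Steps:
(-15916 + 30140)/(-13449 - 13643) = 14224/(-27092) = 14224*(-1/27092) = -3556/6773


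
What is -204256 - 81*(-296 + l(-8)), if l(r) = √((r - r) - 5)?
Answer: -180280 - 81*I*√5 ≈ -1.8028e+5 - 181.12*I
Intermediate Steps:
l(r) = I*√5 (l(r) = √(0 - 5) = √(-5) = I*√5)
-204256 - 81*(-296 + l(-8)) = -204256 - 81*(-296 + I*√5) = -204256 - (-23976 + 81*I*√5) = -204256 + (23976 - 81*I*√5) = -180280 - 81*I*√5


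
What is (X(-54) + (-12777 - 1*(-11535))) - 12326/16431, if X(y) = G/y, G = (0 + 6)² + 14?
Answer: -183913577/147879 ≈ -1243.7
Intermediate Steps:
G = 50 (G = 6² + 14 = 36 + 14 = 50)
X(y) = 50/y
(X(-54) + (-12777 - 1*(-11535))) - 12326/16431 = (50/(-54) + (-12777 - 1*(-11535))) - 12326/16431 = (50*(-1/54) + (-12777 + 11535)) - 12326*1/16431 = (-25/27 - 1242) - 12326/16431 = -33559/27 - 12326/16431 = -183913577/147879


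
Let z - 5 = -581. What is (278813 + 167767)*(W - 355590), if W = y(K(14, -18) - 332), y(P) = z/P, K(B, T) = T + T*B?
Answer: -47798485427160/301 ≈ -1.5880e+11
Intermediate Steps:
K(B, T) = T + B*T
z = -576 (z = 5 - 581 = -576)
y(P) = -576/P
W = 288/301 (W = -576/(-18*(1 + 14) - 332) = -576/(-18*15 - 332) = -576/(-270 - 332) = -576/(-602) = -576*(-1/602) = 288/301 ≈ 0.95681)
(278813 + 167767)*(W - 355590) = (278813 + 167767)*(288/301 - 355590) = 446580*(-107032302/301) = -47798485427160/301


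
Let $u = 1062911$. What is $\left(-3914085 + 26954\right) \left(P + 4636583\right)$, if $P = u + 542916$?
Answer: $-24265065425710$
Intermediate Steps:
$P = 1605827$ ($P = 1062911 + 542916 = 1605827$)
$\left(-3914085 + 26954\right) \left(P + 4636583\right) = \left(-3914085 + 26954\right) \left(1605827 + 4636583\right) = \left(-3887131\right) 6242410 = -24265065425710$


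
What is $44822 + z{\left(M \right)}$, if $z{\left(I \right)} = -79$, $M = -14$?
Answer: $44743$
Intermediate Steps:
$44822 + z{\left(M \right)} = 44822 - 79 = 44743$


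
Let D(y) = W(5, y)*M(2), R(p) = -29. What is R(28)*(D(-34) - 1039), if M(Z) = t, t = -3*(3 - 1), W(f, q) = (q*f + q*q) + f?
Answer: 202565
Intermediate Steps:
W(f, q) = f + q² + f*q (W(f, q) = (f*q + q²) + f = (q² + f*q) + f = f + q² + f*q)
t = -6 (t = -3*2 = -6)
M(Z) = -6
D(y) = -30 - 30*y - 6*y² (D(y) = (5 + y² + 5*y)*(-6) = -30 - 30*y - 6*y²)
R(28)*(D(-34) - 1039) = -29*((-30 - 30*(-34) - 6*(-34)²) - 1039) = -29*((-30 + 1020 - 6*1156) - 1039) = -29*((-30 + 1020 - 6936) - 1039) = -29*(-5946 - 1039) = -29*(-6985) = 202565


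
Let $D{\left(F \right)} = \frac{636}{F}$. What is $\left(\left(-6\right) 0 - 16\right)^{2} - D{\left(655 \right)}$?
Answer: $\frac{167044}{655} \approx 255.03$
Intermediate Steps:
$\left(\left(-6\right) 0 - 16\right)^{2} - D{\left(655 \right)} = \left(\left(-6\right) 0 - 16\right)^{2} - \frac{636}{655} = \left(0 - 16\right)^{2} - 636 \cdot \frac{1}{655} = \left(-16\right)^{2} - \frac{636}{655} = 256 - \frac{636}{655} = \frac{167044}{655}$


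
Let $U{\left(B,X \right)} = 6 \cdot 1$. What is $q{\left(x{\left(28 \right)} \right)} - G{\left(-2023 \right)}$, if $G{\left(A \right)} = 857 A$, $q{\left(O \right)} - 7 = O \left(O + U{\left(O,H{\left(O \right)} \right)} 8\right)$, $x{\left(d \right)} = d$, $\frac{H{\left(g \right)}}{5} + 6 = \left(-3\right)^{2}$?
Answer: $1735846$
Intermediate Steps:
$H{\left(g \right)} = 15$ ($H{\left(g \right)} = -30 + 5 \left(-3\right)^{2} = -30 + 5 \cdot 9 = -30 + 45 = 15$)
$U{\left(B,X \right)} = 6$
$q{\left(O \right)} = 7 + O \left(48 + O\right)$ ($q{\left(O \right)} = 7 + O \left(O + 6 \cdot 8\right) = 7 + O \left(O + 48\right) = 7 + O \left(48 + O\right)$)
$q{\left(x{\left(28 \right)} \right)} - G{\left(-2023 \right)} = \left(7 + 28^{2} + 48 \cdot 28\right) - 857 \left(-2023\right) = \left(7 + 784 + 1344\right) - -1733711 = 2135 + 1733711 = 1735846$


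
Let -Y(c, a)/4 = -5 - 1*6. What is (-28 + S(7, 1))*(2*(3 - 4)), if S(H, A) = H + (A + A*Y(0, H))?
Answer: -48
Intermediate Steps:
Y(c, a) = 44 (Y(c, a) = -4*(-5 - 1*6) = -4*(-5 - 6) = -4*(-11) = 44)
S(H, A) = H + 45*A (S(H, A) = H + (A + A*44) = H + (A + 44*A) = H + 45*A)
(-28 + S(7, 1))*(2*(3 - 4)) = (-28 + (7 + 45*1))*(2*(3 - 4)) = (-28 + (7 + 45))*(2*(-1)) = (-28 + 52)*(-2) = 24*(-2) = -48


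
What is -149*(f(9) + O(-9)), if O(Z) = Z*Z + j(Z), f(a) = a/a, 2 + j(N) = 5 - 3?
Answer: -12218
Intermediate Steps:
j(N) = 0 (j(N) = -2 + (5 - 3) = -2 + 2 = 0)
f(a) = 1
O(Z) = Z² (O(Z) = Z*Z + 0 = Z² + 0 = Z²)
-149*(f(9) + O(-9)) = -149*(1 + (-9)²) = -149*(1 + 81) = -149*82 = -12218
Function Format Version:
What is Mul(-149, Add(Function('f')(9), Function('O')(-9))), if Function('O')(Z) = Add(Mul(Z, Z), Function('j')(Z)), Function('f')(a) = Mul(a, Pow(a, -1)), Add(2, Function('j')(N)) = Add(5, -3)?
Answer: -12218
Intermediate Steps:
Function('j')(N) = 0 (Function('j')(N) = Add(-2, Add(5, -3)) = Add(-2, 2) = 0)
Function('f')(a) = 1
Function('O')(Z) = Pow(Z, 2) (Function('O')(Z) = Add(Mul(Z, Z), 0) = Add(Pow(Z, 2), 0) = Pow(Z, 2))
Mul(-149, Add(Function('f')(9), Function('O')(-9))) = Mul(-149, Add(1, Pow(-9, 2))) = Mul(-149, Add(1, 81)) = Mul(-149, 82) = -12218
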